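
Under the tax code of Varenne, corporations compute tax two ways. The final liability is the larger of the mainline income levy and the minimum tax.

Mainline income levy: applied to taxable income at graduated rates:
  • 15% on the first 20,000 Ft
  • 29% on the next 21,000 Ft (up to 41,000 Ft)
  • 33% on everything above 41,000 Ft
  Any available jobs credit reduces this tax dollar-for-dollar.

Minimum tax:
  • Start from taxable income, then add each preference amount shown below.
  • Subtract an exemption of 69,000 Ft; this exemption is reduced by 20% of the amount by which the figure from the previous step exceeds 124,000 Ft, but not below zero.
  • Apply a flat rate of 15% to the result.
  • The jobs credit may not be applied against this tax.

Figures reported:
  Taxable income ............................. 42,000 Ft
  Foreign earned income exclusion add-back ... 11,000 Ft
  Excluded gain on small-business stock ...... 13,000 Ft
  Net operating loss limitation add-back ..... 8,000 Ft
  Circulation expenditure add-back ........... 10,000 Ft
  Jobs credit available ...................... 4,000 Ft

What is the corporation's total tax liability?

Mainline income levy:
  20,000 Ft × 15% = 3,000 Ft
  21,000 Ft × 29% = 6,090 Ft
  1,000 Ft × 33% = 330 Ft
  → 9,420 Ft
  Less jobs credit 4,000 Ft → 5,420 Ft

Minimum tax:
  Adjusted income: 42,000 Ft + 11,000 Ft + 13,000 Ft + 8,000 Ft + 10,000 Ft = 84,000 Ft
  Exemption: 84,000 Ft ≤ 124,000 Ft, so full 69,000 Ft applies
  Base: 84,000 Ft − 69,000 Ft = 15,000 Ft
  15,000 Ft × 15% = 2,250 Ft

5,420 Ft > 2,250 Ft, so the mainline income levy governs.

5,420 Ft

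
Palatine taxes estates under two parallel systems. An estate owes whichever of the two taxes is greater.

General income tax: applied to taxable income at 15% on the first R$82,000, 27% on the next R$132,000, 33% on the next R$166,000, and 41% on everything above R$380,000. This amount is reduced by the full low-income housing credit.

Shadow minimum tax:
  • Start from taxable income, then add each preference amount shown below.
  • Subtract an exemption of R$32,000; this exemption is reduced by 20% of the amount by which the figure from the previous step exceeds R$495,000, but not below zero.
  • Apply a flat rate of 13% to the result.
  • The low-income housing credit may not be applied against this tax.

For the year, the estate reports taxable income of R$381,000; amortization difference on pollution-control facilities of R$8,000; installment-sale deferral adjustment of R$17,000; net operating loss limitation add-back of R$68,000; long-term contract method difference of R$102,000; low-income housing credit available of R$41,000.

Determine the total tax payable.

R$72,826

General income tax:
  R$82,000 × 15% = R$12,300
  R$132,000 × 27% = R$35,640
  R$166,000 × 33% = R$54,780
  R$1,000 × 41% = R$410
  → R$103,130
  Less low-income housing credit R$41,000 → R$62,130

Shadow minimum tax:
  Adjusted income: R$381,000 + R$8,000 + R$17,000 + R$68,000 + R$102,000 = R$576,000
  Exemption: R$32,000 − 20% × (R$576,000 − R$495,000) = R$32,000 − R$16,200 = R$15,800
  Base: R$576,000 − R$15,800 = R$560,200
  R$560,200 × 13% = R$72,826

R$72,826 > R$62,130, so the shadow minimum tax is the binding amount.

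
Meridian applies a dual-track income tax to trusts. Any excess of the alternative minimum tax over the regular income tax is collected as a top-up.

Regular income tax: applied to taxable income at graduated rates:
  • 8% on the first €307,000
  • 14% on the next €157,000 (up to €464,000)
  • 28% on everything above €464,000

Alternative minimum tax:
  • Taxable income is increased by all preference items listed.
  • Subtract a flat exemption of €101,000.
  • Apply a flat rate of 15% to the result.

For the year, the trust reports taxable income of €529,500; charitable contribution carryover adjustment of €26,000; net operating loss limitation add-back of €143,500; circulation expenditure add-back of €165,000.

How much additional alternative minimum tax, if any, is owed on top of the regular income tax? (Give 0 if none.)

€49,570

Regular income tax:
  €307,000 × 8% = €24,560
  €157,000 × 14% = €21,980
  €65,500 × 28% = €18,340
  → €64,880

Alternative minimum tax:
  Adjusted income: €529,500 + €26,000 + €143,500 + €165,000 = €864,000
  Less exemption €101,000 → base €763,000
  €763,000 × 15% = €114,450

Excess of alternative minimum tax over regular income tax: €114,450 − €64,880 = €49,570.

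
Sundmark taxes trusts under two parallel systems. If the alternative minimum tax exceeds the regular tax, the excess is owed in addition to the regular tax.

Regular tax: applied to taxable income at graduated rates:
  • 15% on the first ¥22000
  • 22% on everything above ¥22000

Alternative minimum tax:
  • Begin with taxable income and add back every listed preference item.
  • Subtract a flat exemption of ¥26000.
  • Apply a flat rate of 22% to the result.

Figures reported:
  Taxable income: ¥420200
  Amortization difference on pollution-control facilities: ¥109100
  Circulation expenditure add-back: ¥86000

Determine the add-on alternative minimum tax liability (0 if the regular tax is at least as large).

Regular tax:
  ¥22000 × 15% = ¥3300
  ¥398200 × 22% = ¥87604
  → ¥90904

Alternative minimum tax:
  Adjusted income: ¥420200 + ¥109100 + ¥86000 = ¥615300
  Less exemption ¥26000 → base ¥589300
  ¥589300 × 22% = ¥129646

Excess of alternative minimum tax over regular tax: ¥129646 − ¥90904 = ¥38742.

¥38742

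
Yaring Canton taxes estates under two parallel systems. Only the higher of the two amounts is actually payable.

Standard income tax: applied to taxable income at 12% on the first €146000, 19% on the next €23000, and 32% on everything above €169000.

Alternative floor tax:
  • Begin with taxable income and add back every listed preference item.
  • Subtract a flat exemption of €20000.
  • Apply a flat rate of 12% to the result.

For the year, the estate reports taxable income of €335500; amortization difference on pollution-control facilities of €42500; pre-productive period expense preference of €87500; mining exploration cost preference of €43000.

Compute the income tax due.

Alternative floor tax:
  Adjusted income: €335500 + €42500 + €87500 + €43000 = €508500
  Less exemption €20000 → base €488500
  €488500 × 12% = €58620

Standard income tax:
  €146000 × 12% = €17520
  €23000 × 19% = €4370
  €166500 × 32% = €53280
  → €75170

€75170 > €58620, so the standard income tax governs.

€75170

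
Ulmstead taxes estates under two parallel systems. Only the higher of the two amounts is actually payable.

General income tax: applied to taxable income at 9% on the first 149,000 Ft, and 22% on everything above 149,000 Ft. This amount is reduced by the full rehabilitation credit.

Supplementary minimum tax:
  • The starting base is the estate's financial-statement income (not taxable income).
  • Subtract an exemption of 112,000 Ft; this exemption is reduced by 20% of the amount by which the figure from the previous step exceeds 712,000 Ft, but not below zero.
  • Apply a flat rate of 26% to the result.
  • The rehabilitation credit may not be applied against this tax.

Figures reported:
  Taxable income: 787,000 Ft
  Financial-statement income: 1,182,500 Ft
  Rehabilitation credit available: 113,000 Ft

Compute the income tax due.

General income tax:
  149,000 Ft × 9% = 13,410 Ft
  638,000 Ft × 22% = 140,360 Ft
  → 153,770 Ft
  Less rehabilitation credit 113,000 Ft → 40,770 Ft

Supplementary minimum tax:
  Base (financial-statement income): 1,182,500 Ft
  Exemption: 112,000 Ft − 20% × (1,182,500 Ft − 712,000 Ft) = 112,000 Ft − 94,100 Ft = 17,900 Ft
  Base: 1,182,500 Ft − 17,900 Ft = 1,164,600 Ft
  1,164,600 Ft × 26% = 302,796 Ft

302,796 Ft > 40,770 Ft, so the supplementary minimum tax is the binding amount.

302,796 Ft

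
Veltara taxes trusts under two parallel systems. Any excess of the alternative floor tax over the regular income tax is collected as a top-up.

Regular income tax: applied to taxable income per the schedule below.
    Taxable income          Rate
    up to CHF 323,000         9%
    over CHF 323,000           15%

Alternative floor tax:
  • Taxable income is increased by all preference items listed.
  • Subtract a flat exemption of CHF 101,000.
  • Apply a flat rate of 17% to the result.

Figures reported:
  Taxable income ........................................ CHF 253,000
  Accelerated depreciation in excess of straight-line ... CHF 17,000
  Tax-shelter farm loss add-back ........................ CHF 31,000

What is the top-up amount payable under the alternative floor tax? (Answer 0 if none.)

Alternative floor tax:
  Adjusted income: CHF 253,000 + CHF 17,000 + CHF 31,000 = CHF 301,000
  Less exemption CHF 101,000 → base CHF 200,000
  CHF 200,000 × 17% = CHF 34,000

Regular income tax:
  CHF 253,000 × 9% = CHF 22,770

Excess of alternative floor tax over regular income tax: CHF 34,000 − CHF 22,770 = CHF 11,230.

CHF 11,230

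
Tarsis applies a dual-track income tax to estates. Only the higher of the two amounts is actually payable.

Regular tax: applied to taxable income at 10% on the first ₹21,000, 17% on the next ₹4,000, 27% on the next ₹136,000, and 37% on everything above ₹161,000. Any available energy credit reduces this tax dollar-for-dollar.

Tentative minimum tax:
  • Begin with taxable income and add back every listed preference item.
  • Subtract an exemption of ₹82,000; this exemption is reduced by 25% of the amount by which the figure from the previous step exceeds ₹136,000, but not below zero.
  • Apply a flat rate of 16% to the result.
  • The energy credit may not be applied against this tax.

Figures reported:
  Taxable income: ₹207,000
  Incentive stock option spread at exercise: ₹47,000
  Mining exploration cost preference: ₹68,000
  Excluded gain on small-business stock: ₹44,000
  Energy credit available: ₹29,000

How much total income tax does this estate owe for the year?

Regular tax:
  ₹21,000 × 10% = ₹2,100
  ₹4,000 × 17% = ₹680
  ₹136,000 × 27% = ₹36,720
  ₹46,000 × 37% = ₹17,020
  → ₹56,520
  Less energy credit ₹29,000 → ₹27,520

Tentative minimum tax:
  Adjusted income: ₹207,000 + ₹47,000 + ₹68,000 + ₹44,000 = ₹366,000
  Exemption: ₹82,000 − 25% × (₹366,000 − ₹136,000) = ₹82,000 − ₹57,500 = ₹24,500
  Base: ₹366,000 − ₹24,500 = ₹341,500
  ₹341,500 × 16% = ₹54,640

₹54,640 > ₹27,520, so the tentative minimum tax is the binding amount.

₹54,640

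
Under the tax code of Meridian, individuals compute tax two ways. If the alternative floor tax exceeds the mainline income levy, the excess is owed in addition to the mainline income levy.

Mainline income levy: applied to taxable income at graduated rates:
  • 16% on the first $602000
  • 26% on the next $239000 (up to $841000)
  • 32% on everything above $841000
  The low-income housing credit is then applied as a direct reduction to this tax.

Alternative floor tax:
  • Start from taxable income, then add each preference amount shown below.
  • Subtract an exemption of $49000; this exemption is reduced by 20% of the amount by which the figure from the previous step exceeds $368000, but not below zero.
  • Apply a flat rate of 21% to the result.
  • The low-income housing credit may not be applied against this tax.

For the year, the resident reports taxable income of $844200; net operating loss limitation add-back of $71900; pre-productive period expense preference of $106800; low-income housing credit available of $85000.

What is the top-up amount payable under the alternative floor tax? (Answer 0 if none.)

$140325

Alternative floor tax:
  Adjusted income: $844200 + $71900 + $106800 = $1022900
  Exemption: 20% × ($1022900 − $368000) = $130980 ≥ $49000, so the exemption is fully phased out
  Base: $1022900 − $0 = $1022900
  $1022900 × 21% = $214809

Mainline income levy:
  $602000 × 16% = $96320
  $239000 × 26% = $62140
  $3200 × 32% = $1024
  → $159484
  Less low-income housing credit $85000 → $74484

Excess of alternative floor tax over mainline income levy: $214809 − $74484 = $140325.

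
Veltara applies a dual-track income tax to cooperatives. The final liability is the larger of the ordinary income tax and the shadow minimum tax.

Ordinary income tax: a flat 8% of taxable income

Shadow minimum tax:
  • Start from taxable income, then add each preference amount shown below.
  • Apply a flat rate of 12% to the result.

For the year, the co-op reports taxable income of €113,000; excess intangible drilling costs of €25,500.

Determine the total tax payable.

€16,620

Shadow minimum tax:
  Adjusted income: €113,000 + €25,500 = €138,500
  €138,500 × 12% = €16,620

Ordinary income tax:
  €113,000 × 8% = €9,040

€16,620 > €9,040, so the shadow minimum tax is the binding amount.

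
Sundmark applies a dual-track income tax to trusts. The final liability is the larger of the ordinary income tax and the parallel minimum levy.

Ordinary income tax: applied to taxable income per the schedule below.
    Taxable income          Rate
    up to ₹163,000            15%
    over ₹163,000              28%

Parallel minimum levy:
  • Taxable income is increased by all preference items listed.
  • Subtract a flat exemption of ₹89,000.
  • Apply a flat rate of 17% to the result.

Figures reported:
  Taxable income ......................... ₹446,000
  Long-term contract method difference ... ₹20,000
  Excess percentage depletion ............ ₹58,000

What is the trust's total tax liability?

Ordinary income tax:
  ₹163,000 × 15% = ₹24,450
  ₹283,000 × 28% = ₹79,240
  → ₹103,690

Parallel minimum levy:
  Adjusted income: ₹446,000 + ₹20,000 + ₹58,000 = ₹524,000
  Less exemption ₹89,000 → base ₹435,000
  ₹435,000 × 17% = ₹73,950

₹103,690 > ₹73,950, so the ordinary income tax governs.

₹103,690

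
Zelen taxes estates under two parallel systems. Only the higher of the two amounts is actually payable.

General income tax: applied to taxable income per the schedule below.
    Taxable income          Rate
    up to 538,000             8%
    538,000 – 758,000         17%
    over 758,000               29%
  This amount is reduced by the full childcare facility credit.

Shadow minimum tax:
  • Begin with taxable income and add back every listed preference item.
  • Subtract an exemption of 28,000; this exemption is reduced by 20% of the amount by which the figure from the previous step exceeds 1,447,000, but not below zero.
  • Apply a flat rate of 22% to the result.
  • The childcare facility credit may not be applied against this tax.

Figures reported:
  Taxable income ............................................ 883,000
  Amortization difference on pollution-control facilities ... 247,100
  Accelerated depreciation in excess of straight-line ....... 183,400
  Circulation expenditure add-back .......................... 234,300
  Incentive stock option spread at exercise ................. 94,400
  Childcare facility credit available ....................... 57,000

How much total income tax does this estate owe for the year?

Shadow minimum tax:
  Adjusted income: 883,000 + 247,100 + 183,400 + 234,300 + 94,400 = 1,642,200
  Exemption: 20% × (1,642,200 − 1,447,000) = 39,040 ≥ 28,000, so the exemption is fully phased out
  Base: 1,642,200 − 0 = 1,642,200
  1,642,200 × 22% = 361,284

General income tax:
  538,000 × 8% = 43,040
  220,000 × 17% = 37,400
  125,000 × 29% = 36,250
  → 116,690
  Less childcare facility credit 57,000 → 59,690

361,284 > 59,690, so the shadow minimum tax is the binding amount.

361,284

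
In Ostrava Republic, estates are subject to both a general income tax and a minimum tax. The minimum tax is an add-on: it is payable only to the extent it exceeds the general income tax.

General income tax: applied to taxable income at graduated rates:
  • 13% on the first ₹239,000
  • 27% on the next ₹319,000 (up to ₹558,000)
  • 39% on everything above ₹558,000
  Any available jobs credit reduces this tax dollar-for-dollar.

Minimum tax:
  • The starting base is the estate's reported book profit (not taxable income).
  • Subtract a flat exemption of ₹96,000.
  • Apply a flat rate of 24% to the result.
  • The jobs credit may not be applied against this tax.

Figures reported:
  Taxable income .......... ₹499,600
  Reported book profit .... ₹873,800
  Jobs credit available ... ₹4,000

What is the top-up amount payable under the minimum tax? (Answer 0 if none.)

₹89,240

Minimum tax:
  Base (reported book profit): ₹873,800
  Less exemption ₹96,000 → base ₹777,800
  ₹777,800 × 24% = ₹186,672

General income tax:
  ₹239,000 × 13% = ₹31,070
  ₹260,600 × 27% = ₹70,362
  → ₹101,432
  Less jobs credit ₹4,000 → ₹97,432

Excess of minimum tax over general income tax: ₹186,672 − ₹97,432 = ₹89,240.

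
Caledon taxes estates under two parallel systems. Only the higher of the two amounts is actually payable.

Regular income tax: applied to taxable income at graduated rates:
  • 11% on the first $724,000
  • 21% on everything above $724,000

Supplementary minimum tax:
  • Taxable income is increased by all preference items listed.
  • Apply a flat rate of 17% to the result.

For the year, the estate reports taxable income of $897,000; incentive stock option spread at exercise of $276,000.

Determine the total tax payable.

Regular income tax:
  $724,000 × 11% = $79,640
  $173,000 × 21% = $36,330
  → $115,970

Supplementary minimum tax:
  Adjusted income: $897,000 + $276,000 = $1,173,000
  $1,173,000 × 17% = $199,410

$199,410 > $115,970, so the supplementary minimum tax is the binding amount.

$199,410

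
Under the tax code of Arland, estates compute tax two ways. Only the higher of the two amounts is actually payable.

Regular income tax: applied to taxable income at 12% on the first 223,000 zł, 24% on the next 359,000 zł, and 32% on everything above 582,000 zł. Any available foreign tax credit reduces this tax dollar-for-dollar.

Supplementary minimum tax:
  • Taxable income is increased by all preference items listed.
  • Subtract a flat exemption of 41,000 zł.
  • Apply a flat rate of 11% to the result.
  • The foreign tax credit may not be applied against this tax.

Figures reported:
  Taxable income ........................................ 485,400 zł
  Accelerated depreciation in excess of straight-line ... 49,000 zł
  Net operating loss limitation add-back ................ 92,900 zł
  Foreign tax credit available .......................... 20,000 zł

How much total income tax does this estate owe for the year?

Supplementary minimum tax:
  Adjusted income: 485,400 zł + 49,000 zł + 92,900 zł = 627,300 zł
  Less exemption 41,000 zł → base 586,300 zł
  586,300 zł × 11% = 64,493 zł

Regular income tax:
  223,000 zł × 12% = 26,760 zł
  262,400 zł × 24% = 62,976 zł
  → 89,736 zł
  Less foreign tax credit 20,000 zł → 69,736 zł

69,736 zł > 64,493 zł, so the regular income tax governs.

69,736 zł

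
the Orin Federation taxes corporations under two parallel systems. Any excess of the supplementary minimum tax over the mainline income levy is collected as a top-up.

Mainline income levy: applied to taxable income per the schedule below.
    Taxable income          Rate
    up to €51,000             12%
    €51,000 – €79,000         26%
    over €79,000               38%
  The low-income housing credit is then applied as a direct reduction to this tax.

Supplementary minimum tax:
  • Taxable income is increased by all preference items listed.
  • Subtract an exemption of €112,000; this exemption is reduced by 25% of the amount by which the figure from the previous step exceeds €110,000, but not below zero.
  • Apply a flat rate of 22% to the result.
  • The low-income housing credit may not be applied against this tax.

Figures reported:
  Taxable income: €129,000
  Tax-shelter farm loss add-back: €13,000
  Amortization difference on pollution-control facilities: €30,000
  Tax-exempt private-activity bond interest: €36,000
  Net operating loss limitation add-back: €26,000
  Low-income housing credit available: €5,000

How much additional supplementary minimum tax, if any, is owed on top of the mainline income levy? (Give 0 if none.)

Supplementary minimum tax:
  Adjusted income: €129,000 + €13,000 + €30,000 + €36,000 + €26,000 = €234,000
  Exemption: €112,000 − 25% × (€234,000 − €110,000) = €112,000 − €31,000 = €81,000
  Base: €234,000 − €81,000 = €153,000
  €153,000 × 22% = €33,660

Mainline income levy:
  €51,000 × 12% = €6,120
  €28,000 × 26% = €7,280
  €50,000 × 38% = €19,000
  → €32,400
  Less low-income housing credit €5,000 → €27,400

Excess of supplementary minimum tax over mainline income levy: €33,660 − €27,400 = €6,260.

€6,260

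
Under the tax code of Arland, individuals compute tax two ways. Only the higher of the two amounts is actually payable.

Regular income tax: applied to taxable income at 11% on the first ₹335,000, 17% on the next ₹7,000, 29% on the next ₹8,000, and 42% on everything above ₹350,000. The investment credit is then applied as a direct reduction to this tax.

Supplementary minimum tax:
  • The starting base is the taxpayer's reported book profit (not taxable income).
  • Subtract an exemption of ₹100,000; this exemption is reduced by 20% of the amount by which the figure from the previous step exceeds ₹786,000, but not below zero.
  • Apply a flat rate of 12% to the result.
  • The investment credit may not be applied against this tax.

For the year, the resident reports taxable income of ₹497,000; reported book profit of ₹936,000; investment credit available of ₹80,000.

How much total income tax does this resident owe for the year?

₹103,920

Supplementary minimum tax:
  Base (reported book profit): ₹936,000
  Exemption: ₹100,000 − 20% × (₹936,000 − ₹786,000) = ₹100,000 − ₹30,000 = ₹70,000
  Base: ₹936,000 − ₹70,000 = ₹866,000
  ₹866,000 × 12% = ₹103,920

Regular income tax:
  ₹335,000 × 11% = ₹36,850
  ₹7,000 × 17% = ₹1,190
  ₹8,000 × 29% = ₹2,320
  ₹147,000 × 42% = ₹61,740
  → ₹102,100
  Less investment credit ₹80,000 → ₹22,100

₹103,920 > ₹22,100, so the supplementary minimum tax is the binding amount.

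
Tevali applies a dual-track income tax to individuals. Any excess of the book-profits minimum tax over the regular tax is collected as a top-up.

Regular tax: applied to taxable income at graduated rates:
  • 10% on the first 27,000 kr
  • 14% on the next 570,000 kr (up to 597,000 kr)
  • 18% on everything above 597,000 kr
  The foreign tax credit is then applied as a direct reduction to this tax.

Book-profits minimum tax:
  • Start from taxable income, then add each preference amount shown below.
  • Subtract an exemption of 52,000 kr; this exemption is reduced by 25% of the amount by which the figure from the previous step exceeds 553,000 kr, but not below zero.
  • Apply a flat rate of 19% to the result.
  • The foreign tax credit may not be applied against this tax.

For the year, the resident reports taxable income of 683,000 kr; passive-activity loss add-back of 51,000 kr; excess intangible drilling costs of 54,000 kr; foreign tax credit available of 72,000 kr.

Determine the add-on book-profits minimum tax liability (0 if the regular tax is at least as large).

Regular tax:
  27,000 kr × 10% = 2,700 kr
  570,000 kr × 14% = 79,800 kr
  86,000 kr × 18% = 15,480 kr
  → 97,980 kr
  Less foreign tax credit 72,000 kr → 25,980 kr

Book-profits minimum tax:
  Adjusted income: 683,000 kr + 51,000 kr + 54,000 kr = 788,000 kr
  Exemption: 25% × (788,000 kr − 553,000 kr) = 58,750 kr ≥ 52,000 kr, so the exemption is fully phased out
  Base: 788,000 kr − 0 kr = 788,000 kr
  788,000 kr × 19% = 149,720 kr

Excess of book-profits minimum tax over regular tax: 149,720 kr − 25,980 kr = 123,740 kr.

123,740 kr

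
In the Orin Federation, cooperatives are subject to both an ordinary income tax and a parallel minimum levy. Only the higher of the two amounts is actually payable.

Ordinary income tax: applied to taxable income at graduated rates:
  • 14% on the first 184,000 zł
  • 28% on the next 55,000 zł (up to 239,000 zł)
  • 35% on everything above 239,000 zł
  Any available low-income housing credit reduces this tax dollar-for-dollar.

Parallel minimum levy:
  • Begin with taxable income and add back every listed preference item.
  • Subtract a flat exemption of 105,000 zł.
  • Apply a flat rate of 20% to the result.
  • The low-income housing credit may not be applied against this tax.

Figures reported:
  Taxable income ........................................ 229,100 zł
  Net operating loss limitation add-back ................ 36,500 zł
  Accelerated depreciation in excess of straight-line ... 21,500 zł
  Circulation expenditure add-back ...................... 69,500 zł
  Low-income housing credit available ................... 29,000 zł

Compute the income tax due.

Parallel minimum levy:
  Adjusted income: 229,100 zł + 36,500 zł + 21,500 zł + 69,500 zł = 356,600 zł
  Less exemption 105,000 zł → base 251,600 zł
  251,600 zł × 20% = 50,320 zł

Ordinary income tax:
  184,000 zł × 14% = 25,760 zł
  45,100 zł × 28% = 12,628 zł
  → 38,388 zł
  Less low-income housing credit 29,000 zł → 9,388 zł

50,320 zł > 9,388 zł, so the parallel minimum levy is the binding amount.

50,320 zł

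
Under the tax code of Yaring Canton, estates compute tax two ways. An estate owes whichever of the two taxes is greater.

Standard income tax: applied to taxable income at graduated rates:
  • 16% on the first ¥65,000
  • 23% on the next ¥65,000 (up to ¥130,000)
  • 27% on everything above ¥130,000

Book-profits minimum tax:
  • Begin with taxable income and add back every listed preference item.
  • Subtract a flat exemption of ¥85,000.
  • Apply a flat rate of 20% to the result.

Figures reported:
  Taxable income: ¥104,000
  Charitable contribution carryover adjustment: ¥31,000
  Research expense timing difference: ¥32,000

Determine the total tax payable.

¥19,370

Book-profits minimum tax:
  Adjusted income: ¥104,000 + ¥31,000 + ¥32,000 = ¥167,000
  Less exemption ¥85,000 → base ¥82,000
  ¥82,000 × 20% = ¥16,400

Standard income tax:
  ¥65,000 × 16% = ¥10,400
  ¥39,000 × 23% = ¥8,970
  → ¥19,370

¥19,370 > ¥16,400, so the standard income tax governs.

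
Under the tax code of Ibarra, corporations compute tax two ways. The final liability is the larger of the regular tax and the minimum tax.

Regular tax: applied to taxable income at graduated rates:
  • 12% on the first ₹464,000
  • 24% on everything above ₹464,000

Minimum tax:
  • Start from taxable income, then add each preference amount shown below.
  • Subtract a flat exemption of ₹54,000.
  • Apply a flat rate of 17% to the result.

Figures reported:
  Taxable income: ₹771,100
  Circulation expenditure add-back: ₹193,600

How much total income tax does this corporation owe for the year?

₹154,819

Minimum tax:
  Adjusted income: ₹771,100 + ₹193,600 = ₹964,700
  Less exemption ₹54,000 → base ₹910,700
  ₹910,700 × 17% = ₹154,819

Regular tax:
  ₹464,000 × 12% = ₹55,680
  ₹307,100 × 24% = ₹73,704
  → ₹129,384

₹154,819 > ₹129,384, so the minimum tax is the binding amount.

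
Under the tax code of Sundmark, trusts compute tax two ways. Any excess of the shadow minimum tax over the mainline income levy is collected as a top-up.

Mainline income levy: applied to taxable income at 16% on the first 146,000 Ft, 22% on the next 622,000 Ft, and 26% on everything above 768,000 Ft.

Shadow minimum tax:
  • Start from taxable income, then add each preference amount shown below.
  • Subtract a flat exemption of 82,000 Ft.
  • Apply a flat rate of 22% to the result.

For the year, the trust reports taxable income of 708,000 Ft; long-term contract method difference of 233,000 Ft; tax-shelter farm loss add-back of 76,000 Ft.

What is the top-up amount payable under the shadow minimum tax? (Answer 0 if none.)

Shadow minimum tax:
  Adjusted income: 708,000 Ft + 233,000 Ft + 76,000 Ft = 1,017,000 Ft
  Less exemption 82,000 Ft → base 935,000 Ft
  935,000 Ft × 22% = 205,700 Ft

Mainline income levy:
  146,000 Ft × 16% = 23,360 Ft
  562,000 Ft × 22% = 123,640 Ft
  → 147,000 Ft

Excess of shadow minimum tax over mainline income levy: 205,700 Ft − 147,000 Ft = 58,700 Ft.

58,700 Ft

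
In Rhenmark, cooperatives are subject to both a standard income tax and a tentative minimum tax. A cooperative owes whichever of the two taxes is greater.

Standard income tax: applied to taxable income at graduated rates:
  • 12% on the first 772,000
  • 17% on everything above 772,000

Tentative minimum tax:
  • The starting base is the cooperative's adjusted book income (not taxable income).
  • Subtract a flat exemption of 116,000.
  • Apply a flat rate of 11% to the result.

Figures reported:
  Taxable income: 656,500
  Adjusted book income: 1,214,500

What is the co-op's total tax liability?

Tentative minimum tax:
  Base (adjusted book income): 1,214,500
  Less exemption 116,000 → base 1,098,500
  1,098,500 × 11% = 120,835

Standard income tax:
  656,500 × 12% = 78,780

120,835 > 78,780, so the tentative minimum tax is the binding amount.

120,835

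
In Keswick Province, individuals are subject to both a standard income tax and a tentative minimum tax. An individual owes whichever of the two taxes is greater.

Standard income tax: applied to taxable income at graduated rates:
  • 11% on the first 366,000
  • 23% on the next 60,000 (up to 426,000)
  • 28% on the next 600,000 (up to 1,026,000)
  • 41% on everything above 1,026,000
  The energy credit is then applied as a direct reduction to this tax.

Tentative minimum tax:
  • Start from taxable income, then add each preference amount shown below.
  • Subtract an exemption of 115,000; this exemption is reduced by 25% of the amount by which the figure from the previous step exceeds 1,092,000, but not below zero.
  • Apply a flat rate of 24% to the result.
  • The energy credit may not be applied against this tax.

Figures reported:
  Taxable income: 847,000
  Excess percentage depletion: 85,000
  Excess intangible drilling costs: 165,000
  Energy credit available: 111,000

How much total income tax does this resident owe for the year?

Tentative minimum tax:
  Adjusted income: 847,000 + 85,000 + 165,000 = 1,097,000
  Exemption: 115,000 − 25% × (1,097,000 − 1,092,000) = 115,000 − 1,250 = 113,750
  Base: 1,097,000 − 113,750 = 983,250
  983,250 × 24% = 235,980

Standard income tax:
  366,000 × 11% = 40,260
  60,000 × 23% = 13,800
  421,000 × 28% = 117,880
  → 171,940
  Less energy credit 111,000 → 60,940

235,980 > 60,940, so the tentative minimum tax is the binding amount.

235,980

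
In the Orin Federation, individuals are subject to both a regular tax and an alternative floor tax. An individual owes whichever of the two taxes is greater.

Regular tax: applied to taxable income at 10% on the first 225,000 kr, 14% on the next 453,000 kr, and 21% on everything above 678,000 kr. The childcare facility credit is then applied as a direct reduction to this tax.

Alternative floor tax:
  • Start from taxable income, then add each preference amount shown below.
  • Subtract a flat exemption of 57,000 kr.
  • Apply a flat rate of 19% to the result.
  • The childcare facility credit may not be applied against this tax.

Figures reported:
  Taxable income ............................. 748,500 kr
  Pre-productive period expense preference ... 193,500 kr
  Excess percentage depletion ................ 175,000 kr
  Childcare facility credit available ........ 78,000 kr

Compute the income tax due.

201,400 kr

Regular tax:
  225,000 kr × 10% = 22,500 kr
  453,000 kr × 14% = 63,420 kr
  70,500 kr × 21% = 14,805 kr
  → 100,725 kr
  Less childcare facility credit 78,000 kr → 22,725 kr

Alternative floor tax:
  Adjusted income: 748,500 kr + 193,500 kr + 175,000 kr = 1,117,000 kr
  Less exemption 57,000 kr → base 1,060,000 kr
  1,060,000 kr × 19% = 201,400 kr

201,400 kr > 22,725 kr, so the alternative floor tax is the binding amount.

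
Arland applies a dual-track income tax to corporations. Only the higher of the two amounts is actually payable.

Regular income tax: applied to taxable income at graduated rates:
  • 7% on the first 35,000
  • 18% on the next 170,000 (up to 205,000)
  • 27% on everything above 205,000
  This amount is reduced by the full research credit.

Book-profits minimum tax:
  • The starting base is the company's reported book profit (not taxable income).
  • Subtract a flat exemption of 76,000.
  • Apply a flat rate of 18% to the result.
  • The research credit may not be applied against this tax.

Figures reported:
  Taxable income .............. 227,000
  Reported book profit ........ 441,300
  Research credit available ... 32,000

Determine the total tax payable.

Book-profits minimum tax:
  Base (reported book profit): 441,300
  Less exemption 76,000 → base 365,300
  365,300 × 18% = 65,754

Regular income tax:
  35,000 × 7% = 2,450
  170,000 × 18% = 30,600
  22,000 × 27% = 5,940
  → 38,990
  Less research credit 32,000 → 6,990

65,754 > 6,990, so the book-profits minimum tax is the binding amount.

65,754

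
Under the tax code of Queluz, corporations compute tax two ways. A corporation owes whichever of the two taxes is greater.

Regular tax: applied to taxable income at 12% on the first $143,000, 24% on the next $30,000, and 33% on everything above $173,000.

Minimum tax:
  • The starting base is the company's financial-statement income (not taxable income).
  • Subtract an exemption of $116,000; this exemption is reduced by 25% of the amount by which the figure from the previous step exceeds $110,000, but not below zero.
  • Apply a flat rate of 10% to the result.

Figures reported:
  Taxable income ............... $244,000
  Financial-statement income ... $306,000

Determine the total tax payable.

Regular tax:
  $143,000 × 12% = $17,160
  $30,000 × 24% = $7,200
  $71,000 × 33% = $23,430
  → $47,790

Minimum tax:
  Base (financial-statement income): $306,000
  Exemption: $116,000 − 25% × ($306,000 − $110,000) = $116,000 − $49,000 = $67,000
  Base: $306,000 − $67,000 = $239,000
  $239,000 × 10% = $23,900

$47,790 > $23,900, so the regular tax governs.

$47,790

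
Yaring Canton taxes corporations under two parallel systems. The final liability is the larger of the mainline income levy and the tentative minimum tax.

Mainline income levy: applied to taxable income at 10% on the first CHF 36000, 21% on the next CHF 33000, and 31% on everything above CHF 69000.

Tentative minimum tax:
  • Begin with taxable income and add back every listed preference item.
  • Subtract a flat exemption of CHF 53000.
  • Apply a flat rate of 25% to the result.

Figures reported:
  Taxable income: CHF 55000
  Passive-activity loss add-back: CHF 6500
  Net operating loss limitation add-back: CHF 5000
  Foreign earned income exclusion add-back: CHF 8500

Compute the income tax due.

Tentative minimum tax:
  Adjusted income: CHF 55000 + CHF 6500 + CHF 5000 + CHF 8500 = CHF 75000
  Less exemption CHF 53000 → base CHF 22000
  CHF 22000 × 25% = CHF 5500

Mainline income levy:
  CHF 36000 × 10% = CHF 3600
  CHF 19000 × 21% = CHF 3990
  → CHF 7590

CHF 7590 > CHF 5500, so the mainline income levy governs.

CHF 7590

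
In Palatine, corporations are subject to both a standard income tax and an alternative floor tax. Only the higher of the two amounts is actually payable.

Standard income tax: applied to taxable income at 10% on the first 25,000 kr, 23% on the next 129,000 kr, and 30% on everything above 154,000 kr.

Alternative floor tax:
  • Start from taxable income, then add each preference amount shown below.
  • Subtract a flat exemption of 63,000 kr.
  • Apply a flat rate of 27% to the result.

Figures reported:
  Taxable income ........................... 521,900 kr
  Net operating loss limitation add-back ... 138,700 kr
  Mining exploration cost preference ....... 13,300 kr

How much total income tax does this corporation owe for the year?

Standard income tax:
  25,000 kr × 10% = 2,500 kr
  129,000 kr × 23% = 29,670 kr
  367,900 kr × 30% = 110,370 kr
  → 142,540 kr

Alternative floor tax:
  Adjusted income: 521,900 kr + 138,700 kr + 13,300 kr = 673,900 kr
  Less exemption 63,000 kr → base 610,900 kr
  610,900 kr × 27% = 164,943 kr

164,943 kr > 142,540 kr, so the alternative floor tax is the binding amount.

164,943 kr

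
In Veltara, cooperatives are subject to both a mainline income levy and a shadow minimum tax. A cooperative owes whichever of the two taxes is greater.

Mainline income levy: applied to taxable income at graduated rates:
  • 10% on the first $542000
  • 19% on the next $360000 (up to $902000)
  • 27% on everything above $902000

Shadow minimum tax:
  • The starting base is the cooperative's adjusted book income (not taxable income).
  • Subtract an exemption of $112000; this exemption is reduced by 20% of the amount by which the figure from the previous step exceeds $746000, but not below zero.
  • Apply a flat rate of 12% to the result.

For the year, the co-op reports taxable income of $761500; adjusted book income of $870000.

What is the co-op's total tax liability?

Mainline income levy:
  $542000 × 10% = $54200
  $219500 × 19% = $41705
  → $95905

Shadow minimum tax:
  Base (adjusted book income): $870000
  Exemption: $112000 − 20% × ($870000 − $746000) = $112000 − $24800 = $87200
  Base: $870000 − $87200 = $782800
  $782800 × 12% = $93936

$95905 > $93936, so the mainline income levy governs.

$95905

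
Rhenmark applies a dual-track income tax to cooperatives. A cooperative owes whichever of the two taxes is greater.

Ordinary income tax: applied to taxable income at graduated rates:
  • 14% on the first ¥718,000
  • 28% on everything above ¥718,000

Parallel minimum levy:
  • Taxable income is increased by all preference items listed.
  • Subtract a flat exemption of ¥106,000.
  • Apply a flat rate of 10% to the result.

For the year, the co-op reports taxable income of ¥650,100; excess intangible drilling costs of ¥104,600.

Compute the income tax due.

Ordinary income tax:
  ¥650,100 × 14% = ¥91,014

Parallel minimum levy:
  Adjusted income: ¥650,100 + ¥104,600 = ¥754,700
  Less exemption ¥106,000 → base ¥648,700
  ¥648,700 × 10% = ¥64,870

¥91,014 > ¥64,870, so the ordinary income tax governs.

¥91,014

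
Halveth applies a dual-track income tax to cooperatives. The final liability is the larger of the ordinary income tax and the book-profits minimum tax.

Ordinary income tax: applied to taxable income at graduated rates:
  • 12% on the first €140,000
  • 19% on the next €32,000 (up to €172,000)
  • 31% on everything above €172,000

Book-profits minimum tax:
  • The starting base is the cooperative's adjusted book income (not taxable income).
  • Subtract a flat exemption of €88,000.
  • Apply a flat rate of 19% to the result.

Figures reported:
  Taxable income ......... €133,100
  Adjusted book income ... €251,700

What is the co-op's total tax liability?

€31,103

Ordinary income tax:
  €133,100 × 12% = €15,972

Book-profits minimum tax:
  Base (adjusted book income): €251,700
  Less exemption €88,000 → base €163,700
  €163,700 × 19% = €31,103

€31,103 > €15,972, so the book-profits minimum tax is the binding amount.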